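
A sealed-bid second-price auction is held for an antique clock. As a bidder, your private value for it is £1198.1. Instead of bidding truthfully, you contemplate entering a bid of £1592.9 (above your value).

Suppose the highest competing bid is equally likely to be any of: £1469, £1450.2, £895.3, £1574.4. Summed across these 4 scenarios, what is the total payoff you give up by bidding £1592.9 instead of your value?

The deviation costs you only when the competing bid falls strictly between £1198.1 and £1592.9; elsewhere both bids give the same outcome.
£1469: truthful payoff £0, deviation payoff −£270.9 → loss £270.9.
£1450.2: truthful payoff £0, deviation payoff −£252.1 → loss £252.1.
£895.3: outcomes coincide → loss £0.
£1574.4: truthful payoff £0, deviation payoff −£376.3 → loss £376.3.
Total loss = £270.9 + £252.1 + £376.3 = £899.3.

£899.3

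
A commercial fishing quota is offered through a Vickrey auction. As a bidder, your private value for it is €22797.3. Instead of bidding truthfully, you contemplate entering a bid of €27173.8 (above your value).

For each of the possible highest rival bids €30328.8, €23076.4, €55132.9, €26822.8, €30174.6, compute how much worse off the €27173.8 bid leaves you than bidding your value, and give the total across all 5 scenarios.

The deviation costs you only when the competing bid falls strictly between €22797.3 and €27173.8; elsewhere both bids give the same outcome.
€30328.8: outcomes coincide → loss €0.
€23076.4: truthful payoff €0, deviation payoff −€279.1 → loss €279.1.
€55132.9: outcomes coincide → loss €0.
€26822.8: truthful payoff €0, deviation payoff −€4025.5 → loss €4025.5.
€30174.6: outcomes coincide → loss €0.
Total loss = €279.1 + €4025.5 = €4304.6.

€4304.6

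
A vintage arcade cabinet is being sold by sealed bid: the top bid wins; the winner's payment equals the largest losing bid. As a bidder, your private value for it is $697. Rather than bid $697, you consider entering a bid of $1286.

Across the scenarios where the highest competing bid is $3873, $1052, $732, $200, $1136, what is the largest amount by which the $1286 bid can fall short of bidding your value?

$3873: same outcome either way → loss $0.
$1052: truthful gives $0, deviation gives −$355 → loss $355.
$732: truthful gives $0, deviation gives −$35 → loss $35.
$200: same outcome either way → loss $0.
$1136: truthful gives $0, deviation gives −$439 → loss $439.
Maximum loss: $439.

$439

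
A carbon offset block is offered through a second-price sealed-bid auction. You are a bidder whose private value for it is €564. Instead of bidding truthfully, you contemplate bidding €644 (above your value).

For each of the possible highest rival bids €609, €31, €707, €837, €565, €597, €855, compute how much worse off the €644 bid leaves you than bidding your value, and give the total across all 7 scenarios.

The deviation costs you only when the competing bid falls strictly between €564 and €644; elsewhere both bids give the same outcome.
€609: truthful payoff €0, deviation payoff −€45 → loss €45.
€31: outcomes coincide → loss €0.
€707: outcomes coincide → loss €0.
€837: outcomes coincide → loss €0.
€565: truthful payoff €0, deviation payoff −€1 → loss €1.
€597: truthful payoff €0, deviation payoff −€33 → loss €33.
€855: outcomes coincide → loss €0.
Total loss = €45 + €1 + €33 = €79.

€79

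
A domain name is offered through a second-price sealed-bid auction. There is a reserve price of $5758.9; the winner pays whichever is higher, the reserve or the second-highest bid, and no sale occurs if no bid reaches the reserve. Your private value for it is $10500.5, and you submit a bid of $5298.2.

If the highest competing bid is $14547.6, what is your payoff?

Your bid $5298.2 is below the highest competing bid $14547.6, so you lose. Payoff $0.

$0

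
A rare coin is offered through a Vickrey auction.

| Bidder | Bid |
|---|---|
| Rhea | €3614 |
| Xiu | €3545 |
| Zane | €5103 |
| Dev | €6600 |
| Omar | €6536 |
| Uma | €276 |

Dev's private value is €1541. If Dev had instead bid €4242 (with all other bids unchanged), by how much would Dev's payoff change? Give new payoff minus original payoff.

€4995

The highest bid among the other bidders is €6536; Dev's bid doesn't change that.
Original bid €6600: Dev is highest, pays the top rival bid €6536; payoff €1541 − €6536 = −€4995.
Alternative bid €4242: Dev is not highest (top rival bid is €6536); payoff €0.
Change in payoff = €0 − (−€4995) = €4995.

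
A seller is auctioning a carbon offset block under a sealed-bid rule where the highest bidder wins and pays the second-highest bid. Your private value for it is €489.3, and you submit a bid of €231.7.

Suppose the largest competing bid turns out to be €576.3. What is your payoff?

€0

Your bid €231.7 is below the highest competing bid €576.3, so you lose.
A losing bidder pays nothing and receives nothing: payoff = €0.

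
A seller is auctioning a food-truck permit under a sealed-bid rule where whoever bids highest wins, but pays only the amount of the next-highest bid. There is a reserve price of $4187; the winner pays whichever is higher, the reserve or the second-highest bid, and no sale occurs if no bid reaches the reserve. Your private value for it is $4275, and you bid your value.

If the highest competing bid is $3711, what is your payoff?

Your bid $4275 is the highest and exceeds the reserve.
Price = max(second-highest bid, reserve) = max($3711, $4187) = $4187.
Payoff = $4275 − $4187 = $88.

$88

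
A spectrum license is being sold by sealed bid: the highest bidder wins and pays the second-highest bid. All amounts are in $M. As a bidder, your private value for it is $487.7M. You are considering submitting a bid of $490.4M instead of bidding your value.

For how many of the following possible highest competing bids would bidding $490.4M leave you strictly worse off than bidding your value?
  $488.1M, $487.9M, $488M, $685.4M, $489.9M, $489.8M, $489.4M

The deviation hurts exactly when the highest competing bid lies strictly between $487.7M and $490.4M — overbidding then wins at a price above your value.
$488.1M: inside the interval → strictly worse (loss $0.4M).
$487.9M: inside the interval → strictly worse (loss $0.2M).
$488M: inside the interval → strictly worse (loss $0.3M).
$685.4M: above both → same outcome either way.
$489.9M: inside the interval → strictly worse (loss $2.2M).
$489.8M: inside the interval → strictly worse (loss $2.1M).
$489.4M: inside the interval → strictly worse (loss $1.7M).
Count: 6.

6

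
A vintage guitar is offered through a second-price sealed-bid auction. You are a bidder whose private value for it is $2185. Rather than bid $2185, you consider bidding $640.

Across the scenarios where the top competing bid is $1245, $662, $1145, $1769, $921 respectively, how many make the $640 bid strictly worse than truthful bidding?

5

The deviation hurts exactly when the highest competing bid lies strictly between $640 and $2185 — underbidding then forfeits a profitable win.
$1245: inside the interval → strictly worse (loss $940).
$662: inside the interval → strictly worse (loss $1523).
$1145: inside the interval → strictly worse (loss $1040).
$1769: inside the interval → strictly worse (loss $416).
$921: inside the interval → strictly worse (loss $1264).
Count: 5.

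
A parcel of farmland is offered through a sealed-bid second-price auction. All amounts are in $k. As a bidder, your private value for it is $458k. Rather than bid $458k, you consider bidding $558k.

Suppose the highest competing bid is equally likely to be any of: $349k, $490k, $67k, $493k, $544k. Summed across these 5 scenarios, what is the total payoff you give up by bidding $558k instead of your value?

The deviation costs you only when the competing bid falls strictly between $458k and $558k; elsewhere both bids give the same outcome.
$349k: outcomes coincide → loss $0k.
$490k: truthful payoff $0k, deviation payoff −$32k → loss $32k.
$67k: outcomes coincide → loss $0k.
$493k: truthful payoff $0k, deviation payoff −$35k → loss $35k.
$544k: truthful payoff $0k, deviation payoff −$86k → loss $86k.
Total loss = $32k + $35k + $86k = $153k.

$153k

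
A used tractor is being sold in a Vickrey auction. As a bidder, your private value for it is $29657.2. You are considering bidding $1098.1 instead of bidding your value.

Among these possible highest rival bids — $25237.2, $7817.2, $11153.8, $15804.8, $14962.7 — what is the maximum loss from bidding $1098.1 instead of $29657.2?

$25237.2: truthful gives $4420, deviation gives $0 → loss $4420.
$7817.2: truthful gives $21840, deviation gives $0 → loss $21840.
$11153.8: truthful gives $18503.4, deviation gives $0 → loss $18503.4.
$15804.8: truthful gives $13852.4, deviation gives $0 → loss $13852.4.
$14962.7: truthful gives $14694.5, deviation gives $0 → loss $14694.5.
Maximum loss: $21840.

$21840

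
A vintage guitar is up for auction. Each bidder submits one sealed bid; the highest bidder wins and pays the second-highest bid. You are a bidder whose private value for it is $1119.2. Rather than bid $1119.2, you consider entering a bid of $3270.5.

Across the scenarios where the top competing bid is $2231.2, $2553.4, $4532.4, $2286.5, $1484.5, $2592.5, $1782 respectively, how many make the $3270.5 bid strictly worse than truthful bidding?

6

The deviation hurts exactly when the highest competing bid lies strictly between $1119.2 and $3270.5 — overbidding then wins at a price above your value.
$2231.2: inside the interval → strictly worse (loss $1112).
$2553.4: inside the interval → strictly worse (loss $1434.2).
$4532.4: above both → same outcome either way.
$2286.5: inside the interval → strictly worse (loss $1167.3).
$1484.5: inside the interval → strictly worse (loss $365.3).
$2592.5: inside the interval → strictly worse (loss $1473.3).
$1782: inside the interval → strictly worse (loss $662.8).
Count: 6.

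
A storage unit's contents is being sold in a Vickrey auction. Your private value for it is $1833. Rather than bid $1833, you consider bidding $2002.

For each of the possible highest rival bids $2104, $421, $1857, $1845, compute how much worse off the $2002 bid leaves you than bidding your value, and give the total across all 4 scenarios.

$36

The deviation costs you only when the competing bid falls strictly between $1833 and $2002; elsewhere both bids give the same outcome.
$2104: outcomes coincide → loss $0.
$421: outcomes coincide → loss $0.
$1857: truthful payoff $0, deviation payoff −$24 → loss $24.
$1845: truthful payoff $0, deviation payoff −$12 → loss $12.
Total loss = $24 + $12 = $36.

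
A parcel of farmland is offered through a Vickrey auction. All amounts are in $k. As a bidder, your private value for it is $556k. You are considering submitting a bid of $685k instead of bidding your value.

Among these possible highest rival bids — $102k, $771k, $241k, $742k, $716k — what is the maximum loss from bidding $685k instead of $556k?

$102k: same outcome either way → loss $0k.
$771k: same outcome either way → loss $0k.
$241k: same outcome either way → loss $0k.
$742k: same outcome either way → loss $0k.
$716k: same outcome either way → loss $0k.
Maximum loss: $0k.

$0k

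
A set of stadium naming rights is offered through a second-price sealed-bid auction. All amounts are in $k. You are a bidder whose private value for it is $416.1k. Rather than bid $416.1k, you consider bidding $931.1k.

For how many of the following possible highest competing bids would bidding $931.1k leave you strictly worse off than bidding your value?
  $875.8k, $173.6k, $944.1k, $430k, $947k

The deviation hurts exactly when the highest competing bid lies strictly between $416.1k and $931.1k — overbidding then wins at a price above your value.
$875.8k: inside the interval → strictly worse (loss $459.7k).
$173.6k: below both → same outcome either way.
$944.1k: above both → same outcome either way.
$430k: inside the interval → strictly worse (loss $13.9k).
$947k: above both → same outcome either way.
Count: 2.

2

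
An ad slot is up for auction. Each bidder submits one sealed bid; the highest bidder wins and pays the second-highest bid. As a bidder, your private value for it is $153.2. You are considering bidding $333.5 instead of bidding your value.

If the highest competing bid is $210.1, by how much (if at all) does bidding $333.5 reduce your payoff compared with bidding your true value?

$56.9

Bidding your value $153.2: you lose (since $153.2 < $210.1). Payoff $0.
Bidding $333.5: you win and pay $210.1. Payoff $153.2 − $210.1 = −$56.9.
The competing bid $210.1 lies between your value and your inflated bid, so overbidding wins an item priced above your value.
Loss from deviating = $0 − (−$56.9) = $56.9.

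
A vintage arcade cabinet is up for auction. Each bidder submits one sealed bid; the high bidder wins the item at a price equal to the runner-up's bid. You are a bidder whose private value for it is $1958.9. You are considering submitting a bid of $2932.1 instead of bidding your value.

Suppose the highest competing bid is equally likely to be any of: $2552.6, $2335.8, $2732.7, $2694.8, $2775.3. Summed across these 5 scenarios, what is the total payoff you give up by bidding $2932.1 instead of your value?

$3296.7

The deviation costs you only when the competing bid falls strictly between $1958.9 and $2932.1; elsewhere both bids give the same outcome.
$2552.6: truthful payoff $0, deviation payoff −$593.7 → loss $593.7.
$2335.8: truthful payoff $0, deviation payoff −$376.9 → loss $376.9.
$2732.7: truthful payoff $0, deviation payoff −$773.8 → loss $773.8.
$2694.8: truthful payoff $0, deviation payoff −$735.9 → loss $735.9.
$2775.3: truthful payoff $0, deviation payoff −$816.4 → loss $816.4.
Total loss = $593.7 + $376.9 + $773.8 + $735.9 + $816.4 = $3296.7.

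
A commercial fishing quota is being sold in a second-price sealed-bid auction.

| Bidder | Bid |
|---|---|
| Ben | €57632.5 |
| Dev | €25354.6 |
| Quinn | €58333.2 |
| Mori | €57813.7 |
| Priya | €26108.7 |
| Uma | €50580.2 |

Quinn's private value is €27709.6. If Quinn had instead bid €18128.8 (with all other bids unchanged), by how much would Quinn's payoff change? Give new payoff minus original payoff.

The highest bid among the other bidders is €57813.7; Quinn's bid doesn't change that.
Original bid €58333.2: Quinn is highest, pays the top rival bid €57813.7; payoff €27709.6 − €57813.7 = −€30104.1.
Alternative bid €18128.8: Quinn is not highest (top rival bid is €57813.7); payoff €0.
Change in payoff = €0 − (−€30104.1) = €30104.1.

€30104.1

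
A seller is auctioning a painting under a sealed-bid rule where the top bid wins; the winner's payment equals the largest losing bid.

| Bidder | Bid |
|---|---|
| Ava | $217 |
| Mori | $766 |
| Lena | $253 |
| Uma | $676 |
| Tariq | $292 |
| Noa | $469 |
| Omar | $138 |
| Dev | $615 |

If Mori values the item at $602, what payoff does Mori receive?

−$74

Highest bid: Mori at $766, so Mori wins.
Second-highest bid: Uma at $676 — that is the price the winner pays.
Mori's payoff = value − price = $602 − $676 = −$74.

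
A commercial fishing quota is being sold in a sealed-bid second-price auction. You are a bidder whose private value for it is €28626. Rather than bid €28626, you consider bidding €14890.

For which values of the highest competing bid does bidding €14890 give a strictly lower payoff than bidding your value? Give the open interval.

If the competing bid is below €14890, both bids win at the same price — no difference.
If it is above €28626, both bids lose — no difference.
If it lies strictly between €14890 and €28626, bidding your value wins at a price below your value (positive payoff) while bidding €14890 loses (payoff 0).
So the deviation strictly hurts on the open interval (€14890, €28626).

(€14890, €28626)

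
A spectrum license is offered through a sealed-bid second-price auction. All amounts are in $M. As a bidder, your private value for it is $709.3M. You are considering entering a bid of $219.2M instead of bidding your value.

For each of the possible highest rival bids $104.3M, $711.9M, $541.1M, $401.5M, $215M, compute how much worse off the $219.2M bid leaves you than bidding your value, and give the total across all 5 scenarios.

$476M

The deviation costs you only when the competing bid falls strictly between $219.2M and $709.3M; elsewhere both bids give the same outcome.
$104.3M: outcomes coincide → loss $0M.
$711.9M: outcomes coincide → loss $0M.
$541.1M: truthful payoff $168.2M, deviation payoff $0M → loss $168.2M.
$401.5M: truthful payoff $307.8M, deviation payoff $0M → loss $307.8M.
$215M: outcomes coincide → loss $0M.
Total loss = $168.2M + $307.8M = $476M.
In a second-price auction your bid sets only whether you win, not what you pay, so bidding your true value is weakly dominant.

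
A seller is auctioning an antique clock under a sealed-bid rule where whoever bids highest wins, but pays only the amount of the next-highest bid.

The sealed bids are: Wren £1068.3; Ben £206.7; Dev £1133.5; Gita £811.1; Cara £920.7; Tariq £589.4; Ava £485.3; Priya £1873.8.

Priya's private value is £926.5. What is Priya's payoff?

Highest bid: Priya at £1873.8, so Priya wins.
Second-highest bid: Dev at £1133.5 — that is the price the winner pays.
Priya's payoff = value − price = £926.5 − £1133.5 = −£207.

−£207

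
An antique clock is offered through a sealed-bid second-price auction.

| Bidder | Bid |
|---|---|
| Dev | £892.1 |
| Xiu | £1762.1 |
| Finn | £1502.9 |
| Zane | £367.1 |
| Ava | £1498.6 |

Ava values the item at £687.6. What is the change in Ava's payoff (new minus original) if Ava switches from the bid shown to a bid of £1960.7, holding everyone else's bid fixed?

The highest bid among the other bidders is £1762.1; Ava's bid doesn't change that.
Original bid £1498.6: Ava is not highest (top rival bid is £1762.1); payoff £0.
Alternative bid £1960.7: Ava is highest, pays the top rival bid £1762.1; payoff £687.6 − £1762.1 = −£1074.5.
Change in payoff = −£1074.5 − (£0) = −£1074.5.

−£1074.5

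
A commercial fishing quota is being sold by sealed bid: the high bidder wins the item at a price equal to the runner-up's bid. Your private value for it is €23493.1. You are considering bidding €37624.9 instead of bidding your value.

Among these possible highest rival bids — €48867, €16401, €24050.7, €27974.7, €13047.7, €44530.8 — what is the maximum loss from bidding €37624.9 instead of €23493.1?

€48867: same outcome either way → loss €0.
€16401: same outcome either way → loss €0.
€24050.7: truthful gives €0, deviation gives −€557.6 → loss €557.6.
€27974.7: truthful gives €0, deviation gives −€4481.6 → loss €4481.6.
€13047.7: same outcome either way → loss €0.
€44530.8: same outcome either way → loss €0.
Maximum loss: €4481.6.

€4481.6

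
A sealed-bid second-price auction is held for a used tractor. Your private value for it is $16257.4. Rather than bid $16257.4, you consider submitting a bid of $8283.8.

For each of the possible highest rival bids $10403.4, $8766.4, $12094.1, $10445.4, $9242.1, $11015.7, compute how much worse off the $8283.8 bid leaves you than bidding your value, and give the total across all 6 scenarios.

The deviation costs you only when the competing bid falls strictly between $8283.8 and $16257.4; elsewhere both bids give the same outcome.
$10403.4: truthful payoff $5854, deviation payoff $0 → loss $5854.
$8766.4: truthful payoff $7491, deviation payoff $0 → loss $7491.
$12094.1: truthful payoff $4163.3, deviation payoff $0 → loss $4163.3.
$10445.4: truthful payoff $5812, deviation payoff $0 → loss $5812.
$9242.1: truthful payoff $7015.3, deviation payoff $0 → loss $7015.3.
$11015.7: truthful payoff $5241.7, deviation payoff $0 → loss $5241.7.
Total loss = $5854 + $7491 + $4163.3 + $5812 + $7015.3 + $5241.7 = $35577.3.

$35577.3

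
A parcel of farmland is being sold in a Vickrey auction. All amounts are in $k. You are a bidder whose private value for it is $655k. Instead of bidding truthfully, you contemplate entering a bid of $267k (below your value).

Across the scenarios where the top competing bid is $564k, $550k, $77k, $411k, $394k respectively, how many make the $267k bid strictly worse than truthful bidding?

4

The deviation hurts exactly when the highest competing bid lies strictly between $267k and $655k — underbidding then forfeits a profitable win.
$564k: inside the interval → strictly worse (loss $91k).
$550k: inside the interval → strictly worse (loss $105k).
$77k: below both → same outcome either way.
$411k: inside the interval → strictly worse (loss $244k).
$394k: inside the interval → strictly worse (loss $261k).
Count: 4.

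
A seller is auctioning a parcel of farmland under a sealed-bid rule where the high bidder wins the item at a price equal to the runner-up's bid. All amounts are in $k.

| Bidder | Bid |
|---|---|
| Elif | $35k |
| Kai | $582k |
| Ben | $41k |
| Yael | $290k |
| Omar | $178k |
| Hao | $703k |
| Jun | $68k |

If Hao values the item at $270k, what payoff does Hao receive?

−$312k

Highest bid: Hao at $703k, so Hao wins.
Second-highest bid: Kai at $582k — that is the price the winner pays.
Hao's payoff = value − price = $270k − $582k = −$312k.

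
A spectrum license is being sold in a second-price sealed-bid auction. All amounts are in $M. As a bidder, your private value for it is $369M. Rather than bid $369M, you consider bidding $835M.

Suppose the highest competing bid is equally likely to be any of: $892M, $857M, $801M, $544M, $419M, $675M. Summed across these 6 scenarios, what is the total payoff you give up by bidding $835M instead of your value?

The deviation costs you only when the competing bid falls strictly between $369M and $835M; elsewhere both bids give the same outcome.
$892M: outcomes coincide → loss $0M.
$857M: outcomes coincide → loss $0M.
$801M: truthful payoff $0M, deviation payoff −$432M → loss $432M.
$544M: truthful payoff $0M, deviation payoff −$175M → loss $175M.
$419M: truthful payoff $0M, deviation payoff −$50M → loss $50M.
$675M: truthful payoff $0M, deviation payoff −$306M → loss $306M.
Total loss = $432M + $175M + $50M + $306M = $963M.

$963M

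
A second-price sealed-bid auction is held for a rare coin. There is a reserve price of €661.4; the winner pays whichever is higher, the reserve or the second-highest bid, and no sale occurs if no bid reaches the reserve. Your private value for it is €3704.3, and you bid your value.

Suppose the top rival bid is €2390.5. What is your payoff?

€1313.8

Your bid €3704.3 is the highest and exceeds the reserve.
Price = max(second-highest bid, reserve) = max(€2390.5, €661.4) = €2390.5.
Payoff = €3704.3 − €2390.5 = €1313.8.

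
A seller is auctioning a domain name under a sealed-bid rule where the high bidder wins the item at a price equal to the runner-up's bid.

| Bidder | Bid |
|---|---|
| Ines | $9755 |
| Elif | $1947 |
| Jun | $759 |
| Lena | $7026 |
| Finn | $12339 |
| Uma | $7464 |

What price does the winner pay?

$9755

Highest bid: Finn at $12339, so Finn wins.
Second-highest bid: Ines at $9755 — that is the price the winner pays.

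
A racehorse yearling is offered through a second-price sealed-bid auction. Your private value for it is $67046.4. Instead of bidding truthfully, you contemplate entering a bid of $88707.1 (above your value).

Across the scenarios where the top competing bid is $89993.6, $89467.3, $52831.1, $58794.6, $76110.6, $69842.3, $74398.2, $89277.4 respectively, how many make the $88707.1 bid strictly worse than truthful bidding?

3

The deviation hurts exactly when the highest competing bid lies strictly between $67046.4 and $88707.1 — overbidding then wins at a price above your value.
$89993.6: above both → same outcome either way.
$89467.3: above both → same outcome either way.
$52831.1: below both → same outcome either way.
$58794.6: below both → same outcome either way.
$76110.6: inside the interval → strictly worse (loss $9064.2).
$69842.3: inside the interval → strictly worse (loss $2795.9).
$74398.2: inside the interval → strictly worse (loss $7351.8).
$89277.4: above both → same outcome either way.
Count: 3.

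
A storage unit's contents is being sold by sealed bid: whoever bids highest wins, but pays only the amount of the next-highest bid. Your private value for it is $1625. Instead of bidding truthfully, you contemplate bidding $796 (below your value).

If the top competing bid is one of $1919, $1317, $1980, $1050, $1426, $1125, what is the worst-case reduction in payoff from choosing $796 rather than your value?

$575

$1919: same outcome either way → loss $0.
$1317: truthful gives $308, deviation gives $0 → loss $308.
$1980: same outcome either way → loss $0.
$1050: truthful gives $575, deviation gives $0 → loss $575.
$1426: truthful gives $199, deviation gives $0 → loss $199.
$1125: truthful gives $500, deviation gives $0 → loss $500.
Maximum loss: $575.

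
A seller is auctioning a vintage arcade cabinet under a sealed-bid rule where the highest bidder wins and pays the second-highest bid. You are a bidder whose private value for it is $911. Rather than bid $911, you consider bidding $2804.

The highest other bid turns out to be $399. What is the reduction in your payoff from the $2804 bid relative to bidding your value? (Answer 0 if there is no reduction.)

Bidding your value $911: you win (since $911 > $399) and pay $399. Payoff $512.
Bidding $2804: you win and pay $399. Payoff $911 − $399 = $512.
Difference = $512 − $512 = $0; both bids lead to the same outcome because the competing bid is below both your value and your alternative bid.

$0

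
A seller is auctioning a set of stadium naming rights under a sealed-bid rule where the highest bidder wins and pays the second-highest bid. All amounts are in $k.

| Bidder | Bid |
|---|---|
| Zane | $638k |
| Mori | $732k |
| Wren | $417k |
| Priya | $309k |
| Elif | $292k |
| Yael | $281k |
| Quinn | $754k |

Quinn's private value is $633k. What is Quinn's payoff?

Highest bid: Quinn at $754k, so Quinn wins.
Second-highest bid: Mori at $732k — that is the price the winner pays.
Quinn's payoff = value − price = $633k − $732k = −$99k.

−$99k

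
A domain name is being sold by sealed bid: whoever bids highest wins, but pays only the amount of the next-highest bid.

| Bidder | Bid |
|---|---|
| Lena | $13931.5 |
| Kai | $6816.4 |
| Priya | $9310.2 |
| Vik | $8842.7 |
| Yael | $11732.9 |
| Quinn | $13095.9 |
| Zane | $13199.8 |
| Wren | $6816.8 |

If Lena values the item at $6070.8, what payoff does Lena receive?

Highest bid: Lena at $13931.5, so Lena wins.
Second-highest bid: Zane at $13199.8 — that is the price the winner pays.
Lena's payoff = value − price = $6070.8 − $13199.8 = −$7129.

−$7129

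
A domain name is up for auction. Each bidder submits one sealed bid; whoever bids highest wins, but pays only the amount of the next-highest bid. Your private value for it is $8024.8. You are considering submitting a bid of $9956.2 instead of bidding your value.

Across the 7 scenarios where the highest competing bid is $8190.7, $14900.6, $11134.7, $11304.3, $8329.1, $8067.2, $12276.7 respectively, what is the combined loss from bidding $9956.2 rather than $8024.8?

The deviation costs you only when the competing bid falls strictly between $8024.8 and $9956.2; elsewhere both bids give the same outcome.
$8190.7: truthful payoff $0, deviation payoff −$165.9 → loss $165.9.
$14900.6: outcomes coincide → loss $0.
$11134.7: outcomes coincide → loss $0.
$11304.3: outcomes coincide → loss $0.
$8329.1: truthful payoff $0, deviation payoff −$304.3 → loss $304.3.
$8067.2: truthful payoff $0, deviation payoff −$42.4 → loss $42.4.
$12276.7: outcomes coincide → loss $0.
Total loss = $165.9 + $304.3 + $42.4 = $512.6.

$512.6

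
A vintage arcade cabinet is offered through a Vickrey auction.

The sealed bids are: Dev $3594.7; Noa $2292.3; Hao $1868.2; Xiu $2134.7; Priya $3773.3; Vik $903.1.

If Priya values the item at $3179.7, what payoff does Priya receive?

Highest bid: Priya at $3773.3, so Priya wins.
Second-highest bid: Dev at $3594.7 — that is the price the winner pays.
Priya's payoff = value − price = $3179.7 − $3594.7 = −$415.

−$415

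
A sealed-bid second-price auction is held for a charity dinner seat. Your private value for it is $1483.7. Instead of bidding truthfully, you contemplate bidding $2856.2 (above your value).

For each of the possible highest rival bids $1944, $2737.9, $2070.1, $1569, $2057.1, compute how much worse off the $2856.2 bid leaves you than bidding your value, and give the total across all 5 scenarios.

The deviation costs you only when the competing bid falls strictly between $1483.7 and $2856.2; elsewhere both bids give the same outcome.
$1944: truthful payoff $0, deviation payoff −$460.3 → loss $460.3.
$2737.9: truthful payoff $0, deviation payoff −$1254.2 → loss $1254.2.
$2070.1: truthful payoff $0, deviation payoff −$586.4 → loss $586.4.
$1569: truthful payoff $0, deviation payoff −$85.3 → loss $85.3.
$2057.1: truthful payoff $0, deviation payoff −$573.4 → loss $573.4.
Total loss = $460.3 + $1254.2 + $586.4 + $85.3 + $573.4 = $2959.6.

$2959.6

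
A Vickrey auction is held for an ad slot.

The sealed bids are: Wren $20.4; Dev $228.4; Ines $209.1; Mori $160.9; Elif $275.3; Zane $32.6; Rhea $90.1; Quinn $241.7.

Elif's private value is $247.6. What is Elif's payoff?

Highest bid: Elif at $275.3, so Elif wins.
Second-highest bid: Quinn at $241.7 — that is the price the winner pays.
Elif's payoff = value − price = $247.6 − $241.7 = $5.9.

$5.9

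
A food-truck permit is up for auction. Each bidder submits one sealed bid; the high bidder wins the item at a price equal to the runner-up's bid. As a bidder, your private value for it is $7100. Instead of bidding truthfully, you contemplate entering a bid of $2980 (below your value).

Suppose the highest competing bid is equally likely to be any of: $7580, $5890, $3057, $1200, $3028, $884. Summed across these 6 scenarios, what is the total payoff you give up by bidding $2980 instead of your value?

$9325

The deviation costs you only when the competing bid falls strictly between $2980 and $7100; elsewhere both bids give the same outcome.
$7580: outcomes coincide → loss $0.
$5890: truthful payoff $1210, deviation payoff $0 → loss $1210.
$3057: truthful payoff $4043, deviation payoff $0 → loss $4043.
$1200: outcomes coincide → loss $0.
$3028: truthful payoff $4072, deviation payoff $0 → loss $4072.
$884: outcomes coincide → loss $0.
Total loss = $1210 + $4043 + $4072 = $9325.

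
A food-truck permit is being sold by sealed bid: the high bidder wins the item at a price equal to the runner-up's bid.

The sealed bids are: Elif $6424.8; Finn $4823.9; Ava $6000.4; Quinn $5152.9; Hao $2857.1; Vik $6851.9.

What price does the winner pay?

Highest bid: Vik at $6851.9, so Vik wins.
Second-highest bid: Elif at $6424.8 — that is the price the winner pays.

$6424.8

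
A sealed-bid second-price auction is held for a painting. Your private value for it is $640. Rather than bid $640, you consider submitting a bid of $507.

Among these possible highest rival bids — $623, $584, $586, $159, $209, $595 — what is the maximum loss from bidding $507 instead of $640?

$623: truthful gives $17, deviation gives $0 → loss $17.
$584: truthful gives $56, deviation gives $0 → loss $56.
$586: truthful gives $54, deviation gives $0 → loss $54.
$159: same outcome either way → loss $0.
$209: same outcome either way → loss $0.
$595: truthful gives $45, deviation gives $0 → loss $45.
Maximum loss: $56.

$56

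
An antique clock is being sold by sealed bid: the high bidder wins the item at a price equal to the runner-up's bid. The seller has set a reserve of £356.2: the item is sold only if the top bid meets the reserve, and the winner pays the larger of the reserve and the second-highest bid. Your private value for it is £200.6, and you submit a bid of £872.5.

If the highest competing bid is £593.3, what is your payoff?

Your bid £872.5 is the highest and exceeds the reserve.
Price = max(second-highest bid, reserve) = max(£593.3, £356.2) = £593.3.
Payoff = £200.6 − £593.3 = −£392.7.

−£392.7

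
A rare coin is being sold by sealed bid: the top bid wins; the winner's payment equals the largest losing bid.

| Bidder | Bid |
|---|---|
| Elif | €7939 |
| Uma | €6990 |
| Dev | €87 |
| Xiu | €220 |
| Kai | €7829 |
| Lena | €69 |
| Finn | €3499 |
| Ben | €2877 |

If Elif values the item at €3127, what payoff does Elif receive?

Highest bid: Elif at €7939, so Elif wins.
Second-highest bid: Kai at €7829 — that is the price the winner pays.
Elif's payoff = value − price = €3127 − €7829 = −€4702.

−€4702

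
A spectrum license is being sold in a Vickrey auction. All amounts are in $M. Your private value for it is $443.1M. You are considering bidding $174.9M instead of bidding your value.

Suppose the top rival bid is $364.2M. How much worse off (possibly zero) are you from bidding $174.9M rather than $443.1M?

Bidding your value $443.1M: you win (since $443.1M > $364.2M) and pay $364.2M. Payoff $78.9M.
Bidding $174.9M: you lose. Payoff $0M.
The competing bid $364.2M lies between your shaded bid and your value, so underbidding forfeits an item you could have won at a profitable price.
Loss from deviating = $78.9M − ($0M) = $78.9M.

$78.9M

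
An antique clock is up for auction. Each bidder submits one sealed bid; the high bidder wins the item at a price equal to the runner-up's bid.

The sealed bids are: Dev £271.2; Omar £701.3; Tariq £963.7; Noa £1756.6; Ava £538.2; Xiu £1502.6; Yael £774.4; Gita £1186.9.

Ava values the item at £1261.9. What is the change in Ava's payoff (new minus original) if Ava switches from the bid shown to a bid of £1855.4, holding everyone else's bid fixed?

The highest bid among the other bidders is £1756.6; Ava's bid doesn't change that.
Original bid £538.2: Ava is not highest (top rival bid is £1756.6); payoff £0.
Alternative bid £1855.4: Ava is highest, pays the top rival bid £1756.6; payoff £1261.9 − £1756.6 = −£494.7.
Change in payoff = −£494.7 − (£0) = −£494.7.

−£494.7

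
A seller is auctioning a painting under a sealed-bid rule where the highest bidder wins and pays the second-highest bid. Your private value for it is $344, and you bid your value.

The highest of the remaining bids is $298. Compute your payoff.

$46

Your bid $344 exceeds the highest competing bid $298, so you win.
In a second-price auction the winner pays the second-highest bid, $298.
Payoff = value − price = $344 − $298 = $46.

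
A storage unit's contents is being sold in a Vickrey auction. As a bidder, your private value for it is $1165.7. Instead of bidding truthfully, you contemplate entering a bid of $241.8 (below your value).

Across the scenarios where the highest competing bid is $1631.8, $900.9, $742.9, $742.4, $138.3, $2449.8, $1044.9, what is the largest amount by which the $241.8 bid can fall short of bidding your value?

$423.3

$1631.8: same outcome either way → loss $0.
$900.9: truthful gives $264.8, deviation gives $0 → loss $264.8.
$742.9: truthful gives $422.8, deviation gives $0 → loss $422.8.
$742.4: truthful gives $423.3, deviation gives $0 → loss $423.3.
$138.3: same outcome either way → loss $0.
$2449.8: same outcome either way → loss $0.
$1044.9: truthful gives $120.8, deviation gives $0 → loss $120.8.
Maximum loss: $423.3.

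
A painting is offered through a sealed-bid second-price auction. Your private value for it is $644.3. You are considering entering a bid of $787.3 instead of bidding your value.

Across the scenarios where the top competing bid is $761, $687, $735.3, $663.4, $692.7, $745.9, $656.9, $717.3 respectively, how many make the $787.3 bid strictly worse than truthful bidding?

The deviation hurts exactly when the highest competing bid lies strictly between $644.3 and $787.3 — overbidding then wins at a price above your value.
$761: inside the interval → strictly worse (loss $116.7).
$687: inside the interval → strictly worse (loss $42.7).
$735.3: inside the interval → strictly worse (loss $91).
$663.4: inside the interval → strictly worse (loss $19.1).
$692.7: inside the interval → strictly worse (loss $48.4).
$745.9: inside the interval → strictly worse (loss $101.6).
$656.9: inside the interval → strictly worse (loss $12.6).
$717.3: inside the interval → strictly worse (loss $73).
Count: 8.

8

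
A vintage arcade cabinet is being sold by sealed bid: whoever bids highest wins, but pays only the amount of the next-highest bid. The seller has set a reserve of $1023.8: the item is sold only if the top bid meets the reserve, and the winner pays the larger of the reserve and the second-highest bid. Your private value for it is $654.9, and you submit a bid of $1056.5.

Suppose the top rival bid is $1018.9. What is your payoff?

Your bid $1056.5 is the highest and exceeds the reserve.
Price = max(second-highest bid, reserve) = max($1018.9, $1023.8) = $1023.8.
Payoff = $654.9 − $1023.8 = −$368.9.

−$368.9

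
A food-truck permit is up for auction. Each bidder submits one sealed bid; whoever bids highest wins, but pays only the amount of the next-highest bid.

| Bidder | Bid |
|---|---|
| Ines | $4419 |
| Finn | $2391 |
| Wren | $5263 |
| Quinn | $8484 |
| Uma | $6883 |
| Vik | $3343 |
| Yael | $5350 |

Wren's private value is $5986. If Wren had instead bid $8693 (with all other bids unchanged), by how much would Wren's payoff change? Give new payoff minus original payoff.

The highest bid among the other bidders is $8484; Wren's bid doesn't change that.
Original bid $5263: Wren is not highest (top rival bid is $8484); payoff $0.
Alternative bid $8693: Wren is highest, pays the top rival bid $8484; payoff $5986 − $8484 = −$2498.
Change in payoff = −$2498 − ($0) = −$2498.

−$2498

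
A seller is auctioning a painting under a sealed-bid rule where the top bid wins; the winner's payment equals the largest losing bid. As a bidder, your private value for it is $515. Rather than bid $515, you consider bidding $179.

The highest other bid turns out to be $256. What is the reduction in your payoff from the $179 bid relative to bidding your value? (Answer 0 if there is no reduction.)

Bidding your value $515: you win (since $515 > $256) and pay $256. Payoff $259.
Bidding $179: you lose. Payoff $0.
The competing bid $256 lies between your shaded bid and your value, so underbidding forfeits an item you could have won at a profitable price.
Loss from deviating = $259 − ($0) = $259.
Because the price is fixed by the runner-up's bid, deviating from your value can only change a good outcome into a bad one — never the reverse.

$259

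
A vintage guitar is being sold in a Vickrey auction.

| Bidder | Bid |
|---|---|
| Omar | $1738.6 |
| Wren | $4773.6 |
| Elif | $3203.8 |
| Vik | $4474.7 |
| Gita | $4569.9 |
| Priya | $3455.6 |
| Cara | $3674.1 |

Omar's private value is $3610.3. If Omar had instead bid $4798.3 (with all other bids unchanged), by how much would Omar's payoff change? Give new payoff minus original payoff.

−$1163.3

The highest bid among the other bidders is $4773.6; Omar's bid doesn't change that.
Original bid $1738.6: Omar is not highest (top rival bid is $4773.6); payoff $0.
Alternative bid $4798.3: Omar is highest, pays the top rival bid $4773.6; payoff $3610.3 − $4773.6 = −$1163.3.
Change in payoff = −$1163.3 − ($0) = −$1163.3.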